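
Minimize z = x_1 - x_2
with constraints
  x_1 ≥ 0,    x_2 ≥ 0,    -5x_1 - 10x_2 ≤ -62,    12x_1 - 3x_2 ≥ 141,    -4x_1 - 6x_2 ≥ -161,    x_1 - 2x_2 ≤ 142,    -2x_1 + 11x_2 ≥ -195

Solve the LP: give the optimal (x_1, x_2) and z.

Extreme points and z = x_1 - x_2:
  (62/5, 0) → z = 62/5
  (161/4, 0) → z = 161/4
  (532/45, 13/45) → z = 173/15
  (443/28, 114/7) → z = -13/28

The binding constraints are 12x_1 - 3x_2 = 141 and -4x_1 - 6x_2 = -161.
Solving simultaneously gives x_1 = 443/28, x_2 = 114/7.

x_1 = 443/28, x_2 = 114/7, minimum z = -13/28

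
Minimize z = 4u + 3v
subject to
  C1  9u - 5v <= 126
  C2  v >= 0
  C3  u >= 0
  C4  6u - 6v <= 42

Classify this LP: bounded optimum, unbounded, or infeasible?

bounded optimum

Extreme points and z = 4u + 3v:
  (91/4, 63/4) → z = 553/4
  (0, 0) → z = 0
  (7, 0) → z = 28
The feasible region has finitely many vertices and no improving ray; the minimum is 0 at (0, 0).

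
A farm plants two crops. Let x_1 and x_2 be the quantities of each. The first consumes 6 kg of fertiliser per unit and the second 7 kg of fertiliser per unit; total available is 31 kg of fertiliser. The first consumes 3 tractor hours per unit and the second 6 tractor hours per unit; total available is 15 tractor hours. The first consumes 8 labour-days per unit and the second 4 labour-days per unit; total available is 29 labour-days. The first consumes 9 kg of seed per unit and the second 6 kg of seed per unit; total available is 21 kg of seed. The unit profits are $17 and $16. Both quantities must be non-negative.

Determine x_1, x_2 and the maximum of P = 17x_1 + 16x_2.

Vertices and P = 17x_1 + 16x_2:
  (0, 0) → P = 0
  (0, 5/2) → P = 40
  (7/3, 0) → P = 119/3
  (1, 2) → P = 49

At the optimal vertex, 3x_1 + 6x_2 = 15 and 9x_1 + 6x_2 = 21.
Solving simultaneously gives x_1 = 1, x_2 = 2.

x_1 = 1, x_2 = 2, maximum P = 49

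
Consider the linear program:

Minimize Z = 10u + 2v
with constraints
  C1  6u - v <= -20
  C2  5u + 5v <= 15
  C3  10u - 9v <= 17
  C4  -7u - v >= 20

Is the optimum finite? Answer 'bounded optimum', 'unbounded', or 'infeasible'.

From the feasible point (-197/44, -151/22), moving in the direction (-9, -10) keeps every constraint satisfied while Z decreases without bound.

unbounded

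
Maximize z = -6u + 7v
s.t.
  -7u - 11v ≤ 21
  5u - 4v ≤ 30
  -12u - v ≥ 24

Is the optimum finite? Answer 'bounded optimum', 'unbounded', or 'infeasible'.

From the feasible point (-243/125, -84/125), moving in the direction (-11, 7) keeps every constraint satisfied while z increases without bound.

unbounded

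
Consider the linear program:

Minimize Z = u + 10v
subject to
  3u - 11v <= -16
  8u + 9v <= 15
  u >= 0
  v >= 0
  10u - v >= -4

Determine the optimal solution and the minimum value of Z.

Corner points and Z = u + 10v:
  (21/115, 173/115) → Z = 1751/115
  (0, 16/11) → Z = 160/11
  (0, 5/3) → Z = 50/3

The optimum lies where 3u - 11v = -16 and u = 0.
Solving simultaneously gives u = 0, v = 16/11.

u = 0, v = 16/11, minimum Z = 160/11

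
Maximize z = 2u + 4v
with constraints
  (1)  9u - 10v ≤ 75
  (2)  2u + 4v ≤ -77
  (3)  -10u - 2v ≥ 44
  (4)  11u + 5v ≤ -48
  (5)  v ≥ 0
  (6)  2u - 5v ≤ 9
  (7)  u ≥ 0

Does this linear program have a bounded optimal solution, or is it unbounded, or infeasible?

The boundaries 2u + 4v = -77 and v = 0 meet at (-77/2, 0), but that point violates u ≥ 0. Every candidate vertex is excluded by some other constraint, so the feasible region is empty.

infeasible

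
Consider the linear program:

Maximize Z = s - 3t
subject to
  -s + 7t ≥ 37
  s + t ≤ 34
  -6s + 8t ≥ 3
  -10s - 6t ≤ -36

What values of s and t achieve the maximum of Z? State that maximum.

s = 275/34, t = 219/34, maximum Z = -191/17

Feasible corners and Z = s - 3t:
  (275/34, 219/34) → Z = -191/17
  (15/38, 203/38) → Z = -297/19
  (269/14, 207/14) → Z = -176/7
  (-42, 76) → Z = -270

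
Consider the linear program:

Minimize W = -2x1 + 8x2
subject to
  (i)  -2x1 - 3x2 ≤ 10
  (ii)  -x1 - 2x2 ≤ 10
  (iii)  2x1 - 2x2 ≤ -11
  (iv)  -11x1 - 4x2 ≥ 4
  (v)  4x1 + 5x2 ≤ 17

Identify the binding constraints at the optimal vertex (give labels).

Corner points and W = -2x1 + 8x2:
  (-53/10, 1/5) → W = 61/5
  (-26/15, 113/30) → W = 168/5
  (-88/39, 203/39) → W = 600/13
The feasible region is unbounded (it extends along (-5, 4), (-3, 2)), but W strictly increases along every unbounded feasible direction, so there is no improving ray and the minimum is attained at a vertex.

The minimum is at (-53/10, 1/5). Substituting into each constraint, equality holds for (i) and (iii); the remaining constraints have slack.

(i) and (iii)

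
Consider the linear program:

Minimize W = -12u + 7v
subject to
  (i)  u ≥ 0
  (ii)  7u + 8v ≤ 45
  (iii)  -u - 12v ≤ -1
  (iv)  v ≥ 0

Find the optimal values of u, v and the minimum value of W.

u = 45/7, v = 0, minimum W = -540/7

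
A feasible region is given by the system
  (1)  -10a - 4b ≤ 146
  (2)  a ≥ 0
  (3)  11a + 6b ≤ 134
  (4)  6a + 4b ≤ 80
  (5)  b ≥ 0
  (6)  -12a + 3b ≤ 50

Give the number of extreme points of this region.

5

The feasible vertices (each the meet of two boundaries and inside every other half-plane) are:
  (0, 0)
  (0, 50/3)
  (7, 19/2)
  (134/11, 0)
  (20/33, 210/11)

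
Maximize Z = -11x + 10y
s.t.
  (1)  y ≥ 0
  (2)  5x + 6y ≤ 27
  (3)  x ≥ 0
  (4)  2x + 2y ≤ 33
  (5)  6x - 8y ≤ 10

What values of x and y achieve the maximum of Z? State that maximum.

x = 0, y = 9/2, maximum Z = 45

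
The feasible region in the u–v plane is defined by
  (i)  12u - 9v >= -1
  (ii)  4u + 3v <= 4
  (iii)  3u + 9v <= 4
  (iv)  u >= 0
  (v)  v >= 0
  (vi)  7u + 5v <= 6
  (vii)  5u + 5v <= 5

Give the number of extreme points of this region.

Pairwise boundary intersections that survive every other constraint:
  (1/5, 17/45)
  (0, 1/9)
  (17/24, 5/24)
  (0, 0)
  (6/7, 0)

5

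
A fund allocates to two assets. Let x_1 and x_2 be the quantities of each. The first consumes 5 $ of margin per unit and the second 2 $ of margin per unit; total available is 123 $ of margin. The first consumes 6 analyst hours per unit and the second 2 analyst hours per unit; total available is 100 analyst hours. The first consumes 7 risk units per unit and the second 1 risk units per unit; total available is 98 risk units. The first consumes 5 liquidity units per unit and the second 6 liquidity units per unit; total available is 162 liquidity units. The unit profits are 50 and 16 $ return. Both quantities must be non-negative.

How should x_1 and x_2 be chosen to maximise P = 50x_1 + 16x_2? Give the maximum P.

Extreme points and P = 50x_1 + 16x_2:
  (0, 0) → P = 0
  (0, 27) → P = 432
  (14, 0) → P = 700
  (12, 14) → P = 824
  (138/13, 236/13) → P = 10676/13

The binding constraints are 6x_1 + 2x_2 = 100 and 7x_1 + x_2 = 98.
Solving simultaneously gives x_1 = 12, x_2 = 14.

x_1 = 12, x_2 = 14, maximum P = 824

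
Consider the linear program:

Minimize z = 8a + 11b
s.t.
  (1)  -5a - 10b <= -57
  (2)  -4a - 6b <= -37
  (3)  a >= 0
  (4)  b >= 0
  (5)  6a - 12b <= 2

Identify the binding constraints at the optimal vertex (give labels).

Feasible corners and z = 8a + 11b:
  (14/5, 43/10) → z = 697/10
  (88/15, 83/30) → z = 2321/30
  (0, 37/6) → z = 407/6
The feasible region is unbounded (it extends along (0, 1), (2, 1)), but z strictly increases along every unbounded feasible direction, so there is no improving ray and the minimum is attained at a vertex.

The minimum is at (0, 37/6). Substituting into each constraint, equality holds for (2) and (3); the remaining constraints have slack.

(2) and (3)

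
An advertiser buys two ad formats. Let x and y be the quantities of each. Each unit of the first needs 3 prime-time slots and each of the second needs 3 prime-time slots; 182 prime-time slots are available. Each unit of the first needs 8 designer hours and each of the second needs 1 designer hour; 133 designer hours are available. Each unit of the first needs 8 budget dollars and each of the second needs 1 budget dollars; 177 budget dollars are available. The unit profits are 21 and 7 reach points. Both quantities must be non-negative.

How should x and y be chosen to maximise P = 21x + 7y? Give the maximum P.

Corner points and P = 21x + 7y:
  (0, 0) → P = 0
  (0, 182/3) → P = 1274/3
  (133/8, 0) → P = 2793/8
  (31/3, 151/3) → P = 1708/3

x = 31/3, y = 151/3, maximum P = 1708/3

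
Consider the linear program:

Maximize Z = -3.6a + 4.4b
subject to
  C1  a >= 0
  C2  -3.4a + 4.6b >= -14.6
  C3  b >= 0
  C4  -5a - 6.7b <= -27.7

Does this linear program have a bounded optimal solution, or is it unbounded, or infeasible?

unbounded

From the feasible point (0, 277/67), moving in the direction (0, 1) keeps every constraint satisfied while Z increases without bound.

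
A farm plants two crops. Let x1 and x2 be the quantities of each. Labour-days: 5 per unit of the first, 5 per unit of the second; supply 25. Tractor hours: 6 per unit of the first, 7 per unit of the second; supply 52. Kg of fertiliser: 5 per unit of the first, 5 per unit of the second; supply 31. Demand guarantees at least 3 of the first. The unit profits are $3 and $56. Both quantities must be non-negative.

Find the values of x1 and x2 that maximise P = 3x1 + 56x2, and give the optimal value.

x1 = 3, x2 = 2, maximum P = 121

Feasible corners and P = 3x1 + 56x2:
  (5, 0) → P = 15
  (3, 0) → P = 9
  (3, 2) → P = 121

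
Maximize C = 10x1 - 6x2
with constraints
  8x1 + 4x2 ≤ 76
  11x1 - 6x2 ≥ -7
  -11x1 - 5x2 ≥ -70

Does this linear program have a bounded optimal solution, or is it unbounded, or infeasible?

From the feasible point (35/11, 7), moving in the direction (-6, -11) keeps every constraint satisfied while C increases without bound.

unbounded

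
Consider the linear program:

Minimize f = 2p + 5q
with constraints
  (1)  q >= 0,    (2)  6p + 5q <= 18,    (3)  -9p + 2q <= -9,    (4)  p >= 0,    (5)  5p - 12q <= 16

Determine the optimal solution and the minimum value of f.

p = 1, q = 0, minimum f = 2

Corner points and f = 2p + 5q:
  (3, 0) → f = 6
  (1, 0) → f = 2
  (27/19, 36/19) → f = 234/19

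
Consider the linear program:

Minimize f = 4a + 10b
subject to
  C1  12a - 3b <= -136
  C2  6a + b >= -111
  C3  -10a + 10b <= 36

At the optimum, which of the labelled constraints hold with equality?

C1 and C2

Corner points and f = 4a + 10b:
  (-469/30, -86/5) → f = -3518/15
  (-626/45, -464/45) → f = -7144/45
  (-573/35, -447/35) → f = -966/5

The minimum is at (-469/30, -86/5). Substituting into each constraint, equality holds for C1 and C2; the remaining constraints have slack.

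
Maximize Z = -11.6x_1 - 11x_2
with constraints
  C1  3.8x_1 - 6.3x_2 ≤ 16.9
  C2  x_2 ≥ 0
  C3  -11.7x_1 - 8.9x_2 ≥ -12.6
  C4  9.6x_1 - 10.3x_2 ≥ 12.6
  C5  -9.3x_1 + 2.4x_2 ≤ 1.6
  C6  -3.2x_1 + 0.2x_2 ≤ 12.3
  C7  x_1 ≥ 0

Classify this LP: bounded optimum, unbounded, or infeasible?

The boundaries 3.8x_1 - 6.3x_2 = 16.9 and x_2 = 0 meet at (169/38, 0), but that point violates -11.7x_1 - 8.9x_2 ≥ -12.6. Every candidate vertex is excluded by some other constraint, so the feasible region is empty.

infeasible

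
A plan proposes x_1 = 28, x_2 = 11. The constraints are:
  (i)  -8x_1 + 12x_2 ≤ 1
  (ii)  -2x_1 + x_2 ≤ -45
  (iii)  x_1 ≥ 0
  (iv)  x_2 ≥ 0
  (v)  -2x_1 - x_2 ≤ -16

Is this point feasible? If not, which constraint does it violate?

(i): -92 ≤ 1 ✓
(ii): -45 ≤ -45 ✓
(iii): 28 ≥ 0 ✓
(iv): 11 ≥ 0 ✓
(v): -67 ≤ -16 ✓

feasible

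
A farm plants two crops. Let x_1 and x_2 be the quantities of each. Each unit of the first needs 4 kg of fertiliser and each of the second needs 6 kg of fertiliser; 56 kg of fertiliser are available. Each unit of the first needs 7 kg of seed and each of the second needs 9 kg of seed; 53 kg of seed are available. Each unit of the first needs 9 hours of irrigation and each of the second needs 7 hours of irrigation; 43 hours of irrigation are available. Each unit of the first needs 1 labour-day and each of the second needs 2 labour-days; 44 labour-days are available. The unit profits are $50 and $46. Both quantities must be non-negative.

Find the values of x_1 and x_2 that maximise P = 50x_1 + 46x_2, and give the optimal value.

At the optimal vertex, 7x_1 + 9x_2 = 53 and 9x_1 + 7x_2 = 43.
Solving simultaneously gives x_1 = 1/2, x_2 = 11/2.

x_1 = 1/2, x_2 = 11/2, maximum P = 278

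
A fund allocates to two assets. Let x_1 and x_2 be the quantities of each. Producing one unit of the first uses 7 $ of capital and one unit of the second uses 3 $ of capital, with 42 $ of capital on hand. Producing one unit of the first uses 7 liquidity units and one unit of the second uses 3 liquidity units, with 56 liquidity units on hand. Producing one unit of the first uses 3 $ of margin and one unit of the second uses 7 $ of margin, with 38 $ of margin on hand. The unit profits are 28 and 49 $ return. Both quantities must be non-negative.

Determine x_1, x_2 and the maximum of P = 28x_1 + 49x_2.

x_1 = 9/2, x_2 = 7/2, maximum P = 595/2

Extreme points and P = 28x_1 + 49x_2:
  (0, 0) → P = 0
  (0, 38/7) → P = 266
  (6, 0) → P = 168
  (9/2, 7/2) → P = 595/2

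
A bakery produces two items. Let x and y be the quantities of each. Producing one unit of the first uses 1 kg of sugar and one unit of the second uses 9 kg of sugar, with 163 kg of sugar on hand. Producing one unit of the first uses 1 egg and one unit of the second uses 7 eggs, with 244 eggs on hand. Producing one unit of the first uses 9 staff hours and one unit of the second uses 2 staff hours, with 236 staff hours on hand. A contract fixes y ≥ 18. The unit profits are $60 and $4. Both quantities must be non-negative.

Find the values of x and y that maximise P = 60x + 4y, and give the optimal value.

x = 1, y = 18, maximum P = 132

Feasible corners and P = 60x + 4y:
  (0, 163/9) → P = 652/9
  (0, 18) → P = 72
  (1, 18) → P = 132

The binding constraints are x + 9y = 163 and y = 18.
Solving simultaneously gives x = 1, y = 18.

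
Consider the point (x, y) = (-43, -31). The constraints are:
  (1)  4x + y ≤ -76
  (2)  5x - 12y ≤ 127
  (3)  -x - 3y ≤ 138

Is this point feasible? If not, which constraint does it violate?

Constraint (2): 5x - 12y = 157, which is not ≤ 127. All other constraints are satisfied.

not feasible — violates (2)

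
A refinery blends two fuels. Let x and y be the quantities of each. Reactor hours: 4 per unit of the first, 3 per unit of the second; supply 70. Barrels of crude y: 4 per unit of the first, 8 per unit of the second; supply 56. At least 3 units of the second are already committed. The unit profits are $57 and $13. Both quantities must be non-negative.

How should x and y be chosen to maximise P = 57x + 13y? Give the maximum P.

Vertices and P = 57x + 13y:
  (0, 7) → P = 91
  (0, 3) → P = 39
  (8, 3) → P = 495

At the optimal vertex, 4x + 8y = 56 and y = 3.
Solving simultaneously gives x = 8, y = 3.

x = 8, y = 3, maximum P = 495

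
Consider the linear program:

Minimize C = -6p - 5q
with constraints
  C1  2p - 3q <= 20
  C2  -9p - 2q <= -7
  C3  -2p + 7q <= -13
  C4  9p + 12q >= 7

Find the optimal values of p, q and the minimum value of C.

Feasible corners and C = -6p - 5q:
  (101/8, 7/4) → C = -169/2
  (87/17, -166/51) → C = -736/51
  (205/87, -103/87) → C = -715/87

p = 101/8, q = 7/4, minimum C = -169/2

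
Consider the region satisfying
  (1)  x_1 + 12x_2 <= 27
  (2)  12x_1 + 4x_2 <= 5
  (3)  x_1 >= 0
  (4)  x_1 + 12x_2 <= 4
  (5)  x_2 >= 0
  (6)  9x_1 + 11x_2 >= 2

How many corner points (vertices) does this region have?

5

Intersecting each pair of boundary lines and keeping only the points that satisfy every inequality leaves:
  (11/35, 43/140)
  (5/12, 0)
  (0, 1/3)
  (0, 2/11)
  (2/9, 0)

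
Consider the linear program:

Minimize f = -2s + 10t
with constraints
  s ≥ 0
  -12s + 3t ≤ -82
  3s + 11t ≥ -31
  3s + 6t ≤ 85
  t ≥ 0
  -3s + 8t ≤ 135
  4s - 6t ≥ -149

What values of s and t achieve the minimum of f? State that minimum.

Corner points and f = -2s + 10t:
  (83/9, 86/9) → f = 694/9
  (41/6, 0) → f = -41/3
  (85/3, 0) → f = -170/3

The optimum lies where 3s + 6t = 85 and t = 0.
Solving simultaneously gives s = 85/3, t = 0.

s = 85/3, t = 0, minimum f = -170/3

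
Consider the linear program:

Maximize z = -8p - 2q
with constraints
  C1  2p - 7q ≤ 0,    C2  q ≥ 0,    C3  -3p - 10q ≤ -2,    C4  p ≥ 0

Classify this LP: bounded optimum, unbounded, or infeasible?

Corner points and z = -8p - 2q:
  (14/41, 4/41) → z = -120/41
  (0, 1/5) → z = -2/5
The feasible region has finitely many vertices and no improving ray; the maximum is -2/5 at (0, 1/5).

bounded optimum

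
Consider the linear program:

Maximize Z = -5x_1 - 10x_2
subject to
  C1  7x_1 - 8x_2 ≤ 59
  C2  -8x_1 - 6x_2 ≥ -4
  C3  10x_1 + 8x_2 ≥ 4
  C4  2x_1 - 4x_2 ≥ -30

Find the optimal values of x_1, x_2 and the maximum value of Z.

Feasible corners and Z = -5x_1 - 10x_2:
  (2, -2) → Z = 10
  (-41/11, 62/11) → Z = -415/11
  (-4, 11/2) → Z = -35

At the optimal vertex, -8x_1 - 6x_2 = -4 and 10x_1 + 8x_2 = 4.
Solving simultaneously gives x_1 = 2, x_2 = -2.

x_1 = 2, x_2 = -2, maximum Z = 10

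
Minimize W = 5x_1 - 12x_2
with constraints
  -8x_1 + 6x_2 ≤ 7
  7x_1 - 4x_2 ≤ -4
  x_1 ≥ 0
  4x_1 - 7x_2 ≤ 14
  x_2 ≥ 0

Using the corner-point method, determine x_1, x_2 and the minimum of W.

x_1 = 2/5, x_2 = 17/10, minimum W = -92/5

Corner points and W = 5x_1 - 12x_2:
  (2/5, 17/10) → W = -92/5
  (0, 7/6) → W = -14
  (0, 1) → W = -12

The binding constraints are -8x_1 + 6x_2 = 7 and 7x_1 - 4x_2 = -4.
Solving simultaneously gives x_1 = 2/5, x_2 = 17/10.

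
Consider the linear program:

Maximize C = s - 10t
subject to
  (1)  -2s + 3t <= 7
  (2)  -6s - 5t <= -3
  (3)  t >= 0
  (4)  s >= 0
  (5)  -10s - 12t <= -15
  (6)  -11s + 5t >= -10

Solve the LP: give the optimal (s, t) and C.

s = 15/14, t = 5/14, maximum C = -5/2

Extreme points and C = s - 10t:
  (0, 7/3) → C = -70/3
  (65/23, 97/23) → C = -905/23
  (0, 5/4) → C = -25/2
  (15/14, 5/14) → C = -5/2

The optimum lies where -10s - 12t = -15 and -11s + 5t = -10.
Solving simultaneously gives s = 15/14, t = 5/14.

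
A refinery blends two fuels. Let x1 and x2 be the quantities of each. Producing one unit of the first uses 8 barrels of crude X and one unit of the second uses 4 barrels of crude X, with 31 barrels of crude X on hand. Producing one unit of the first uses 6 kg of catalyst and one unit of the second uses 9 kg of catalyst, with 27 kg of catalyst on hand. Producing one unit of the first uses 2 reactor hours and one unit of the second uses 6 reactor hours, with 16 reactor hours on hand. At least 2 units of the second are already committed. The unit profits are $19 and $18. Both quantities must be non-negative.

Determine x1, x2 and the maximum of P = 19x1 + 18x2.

x1 = 3/2, x2 = 2, maximum P = 129/2

Corner points and P = 19x1 + 18x2:
  (0, 8/3) → P = 48
  (0, 2) → P = 36
  (1, 7/3) → P = 61
  (3/2, 2) → P = 129/2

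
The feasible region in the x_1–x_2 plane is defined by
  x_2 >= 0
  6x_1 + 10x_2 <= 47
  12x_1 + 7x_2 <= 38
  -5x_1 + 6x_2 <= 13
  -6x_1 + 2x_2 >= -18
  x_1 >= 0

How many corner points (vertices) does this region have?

5

Of the 15 pairwise boundary intersections, those satisfying every inequality are:
  (3, 0)
  (0, 0)
  (137/107, 346/107)
  (101/33, 2/11)
  (0, 13/6)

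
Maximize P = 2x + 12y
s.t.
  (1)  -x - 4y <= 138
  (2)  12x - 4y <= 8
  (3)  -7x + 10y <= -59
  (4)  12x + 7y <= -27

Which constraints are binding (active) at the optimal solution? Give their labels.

Extreme points and P = 2x + 12y:
  (-10, -32) → P = -404
  (-572/19, -1025/38) → P = -7294/19
  (-39/23, -163/23) → P = -2034/23

The maximum is at (-39/23, -163/23). Substituting into each constraint, equality holds for (2) and (3); the remaining constraints have slack.

(2) and (3)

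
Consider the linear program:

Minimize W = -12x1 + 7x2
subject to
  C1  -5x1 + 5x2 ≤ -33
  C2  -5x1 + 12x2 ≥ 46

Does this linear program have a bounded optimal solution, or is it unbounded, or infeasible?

unbounded

From the feasible point (626/35, 79/7), moving in the direction (12, 5) keeps every constraint satisfied while W decreases without bound.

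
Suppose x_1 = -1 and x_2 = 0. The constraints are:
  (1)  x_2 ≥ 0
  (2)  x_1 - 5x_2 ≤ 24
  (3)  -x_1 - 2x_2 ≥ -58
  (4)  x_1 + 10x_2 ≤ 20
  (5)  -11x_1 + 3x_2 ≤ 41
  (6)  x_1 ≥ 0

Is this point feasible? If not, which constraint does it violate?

not feasible — violates (6)

Constraint (6): x_1 = -1, which is not ≥ 0. All other constraints are satisfied.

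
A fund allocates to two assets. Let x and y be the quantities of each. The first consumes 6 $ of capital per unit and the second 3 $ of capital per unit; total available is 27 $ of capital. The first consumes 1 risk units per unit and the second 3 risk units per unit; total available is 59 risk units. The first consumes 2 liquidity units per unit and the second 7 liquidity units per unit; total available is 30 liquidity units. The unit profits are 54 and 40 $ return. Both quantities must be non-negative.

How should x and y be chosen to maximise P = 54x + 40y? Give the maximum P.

Vertices and P = 54x + 40y:
  (0, 0) → P = 0
  (0, 30/7) → P = 1200/7
  (9/2, 0) → P = 243
  (11/4, 7/2) → P = 577/2

x = 11/4, y = 7/2, maximum P = 577/2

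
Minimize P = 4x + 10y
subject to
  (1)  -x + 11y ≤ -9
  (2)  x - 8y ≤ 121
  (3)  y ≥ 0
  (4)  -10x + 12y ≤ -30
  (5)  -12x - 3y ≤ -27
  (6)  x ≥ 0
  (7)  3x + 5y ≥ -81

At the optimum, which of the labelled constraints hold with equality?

Corner points and P = 4x + 10y:
  (1259/3, 112/3) → P = 2052
  (9, 0) → P = 36
  (121, 0) → P = 484

The minimum is at (9, 0). Substituting into each constraint, equality holds for (1) and (3); the remaining constraints have slack.

(1) and (3)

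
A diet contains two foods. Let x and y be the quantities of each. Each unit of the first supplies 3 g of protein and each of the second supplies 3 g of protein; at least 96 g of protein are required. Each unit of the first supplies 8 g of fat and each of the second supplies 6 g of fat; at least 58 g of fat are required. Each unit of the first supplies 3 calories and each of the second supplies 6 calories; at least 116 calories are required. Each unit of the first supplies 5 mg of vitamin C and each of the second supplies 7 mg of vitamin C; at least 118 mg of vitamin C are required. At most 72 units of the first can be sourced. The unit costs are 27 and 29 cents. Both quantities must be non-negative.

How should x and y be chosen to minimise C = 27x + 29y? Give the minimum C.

x = 76/3, y = 20/3, minimum C = 2632/3

Vertices and C = 27x + 29y:
  (0, 32) → C = 928
  (116/3, 0) → C = 1044
  (72, 0) → C = 1944
  (76/3, 20/3) → C = 2632/3
The feasible region is unbounded (it extends along (0, 1)), but C strictly increases along every unbounded feasible direction, so there is no improving ray and the minimum is attained at a vertex.

At the optimal vertex, 3x + 3y = 96 and 3x + 6y = 116.
Solving simultaneously gives x = 76/3, y = 20/3.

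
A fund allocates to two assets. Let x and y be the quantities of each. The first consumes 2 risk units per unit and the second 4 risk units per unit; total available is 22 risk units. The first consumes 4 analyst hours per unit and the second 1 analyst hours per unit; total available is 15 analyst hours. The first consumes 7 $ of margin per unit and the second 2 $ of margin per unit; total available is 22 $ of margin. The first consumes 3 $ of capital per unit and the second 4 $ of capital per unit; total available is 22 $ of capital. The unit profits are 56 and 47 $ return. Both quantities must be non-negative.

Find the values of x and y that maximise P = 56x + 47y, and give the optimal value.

Corner points and P = 56x + 47y:
  (0, 0) → P = 0
  (0, 11/2) → P = 517/2
  (22/7, 0) → P = 176
  (2, 4) → P = 300

x = 2, y = 4, maximum P = 300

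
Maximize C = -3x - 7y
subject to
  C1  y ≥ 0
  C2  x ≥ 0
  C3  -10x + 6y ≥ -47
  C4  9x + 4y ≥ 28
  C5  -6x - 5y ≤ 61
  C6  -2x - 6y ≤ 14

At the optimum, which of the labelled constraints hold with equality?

C1 and C4

Feasible corners and C = -3x - 7y:
  (47/10, 0) → C = -141/10
  (28/9, 0) → C = -28/3
  (0, 7) → C = -49
The feasible region is unbounded (it extends along (0, 1), (3, 5)), but C strictly decreases along every unbounded feasible direction, so there is no improving ray and the maximum is attained at a vertex.

The maximum is at (28/9, 0). Substituting into each constraint, equality holds for C1 and C4; the remaining constraints have slack.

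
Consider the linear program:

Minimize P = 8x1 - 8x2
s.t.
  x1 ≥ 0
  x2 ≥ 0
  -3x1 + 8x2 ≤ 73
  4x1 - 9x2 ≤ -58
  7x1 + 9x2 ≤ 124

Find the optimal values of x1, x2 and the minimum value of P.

Extreme points and P = 8x1 - 8x2:
  (0, 73/8) → P = -73
  (0, 58/9) → P = -464/9
  (335/83, 883/83) → P = -4384/83
  (6, 82/9) → P = -224/9

x1 = 0, x2 = 73/8, minimum P = -73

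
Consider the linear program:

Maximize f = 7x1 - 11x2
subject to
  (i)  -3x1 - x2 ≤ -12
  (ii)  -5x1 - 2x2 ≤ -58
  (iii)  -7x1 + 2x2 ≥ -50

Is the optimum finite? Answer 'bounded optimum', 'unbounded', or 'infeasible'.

Corner points and f = 7x1 - 11x2:
  (-34, 114) → f = -1492
  (9, 13/2) → f = -17/2
The feasible region has finitely many vertices and no improving ray; the maximum is -17/2 at (9, 13/2).

bounded optimum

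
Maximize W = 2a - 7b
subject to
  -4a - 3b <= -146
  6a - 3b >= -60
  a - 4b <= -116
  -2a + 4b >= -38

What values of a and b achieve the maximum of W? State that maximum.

a = 154, b = 135/2, maximum W = -329/2

Vertices and W = 2a - 7b:
  (43/5, 186/5) → W = -1216/5
  (236/19, 610/19) → W = -3798/19
  (154, 135/2) → W = -329/2
The feasible region is unbounded (it extends along (2, 1), (1, 2)), but W strictly decreases along every unbounded feasible direction, so there is no improving ray and the maximum is attained at a vertex.

At the optimal vertex, a - 4b = -116 and -2a + 4b = -38.
Solving simultaneously gives a = 154, b = 135/2.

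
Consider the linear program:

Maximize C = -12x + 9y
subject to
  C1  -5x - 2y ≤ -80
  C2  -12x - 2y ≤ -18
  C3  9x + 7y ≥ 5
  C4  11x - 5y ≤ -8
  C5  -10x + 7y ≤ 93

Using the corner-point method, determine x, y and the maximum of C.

Feasible corners and C = -12x + 9y:
  (384/47, 920/47) → C = 3672/47
  (34/5, 23) → C = 627/5
  (409/27, 943/27) → C = 1193/9

The optimum lies where 11x - 5y = -8 and -10x + 7y = 93.
Solving simultaneously gives x = 409/27, y = 943/27.

x = 409/27, y = 943/27, maximum C = 1193/9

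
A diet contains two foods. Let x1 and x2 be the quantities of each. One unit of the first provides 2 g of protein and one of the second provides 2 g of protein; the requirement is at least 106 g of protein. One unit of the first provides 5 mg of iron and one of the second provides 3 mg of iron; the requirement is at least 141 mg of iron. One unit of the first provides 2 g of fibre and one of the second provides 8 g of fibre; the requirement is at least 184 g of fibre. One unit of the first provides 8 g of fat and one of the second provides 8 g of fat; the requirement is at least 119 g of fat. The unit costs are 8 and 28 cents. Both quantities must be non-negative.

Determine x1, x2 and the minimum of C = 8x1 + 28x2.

x1 = 40, x2 = 13, minimum C = 684

Vertices and C = 8x1 + 28x2:
  (0, 53) → C = 1484
  (92, 0) → C = 736
  (40, 13) → C = 684
The feasible region is unbounded (it extends along (0, 1), (1, 0)), but C strictly increases along every unbounded feasible direction, so there is no improving ray and the minimum is attained at a vertex.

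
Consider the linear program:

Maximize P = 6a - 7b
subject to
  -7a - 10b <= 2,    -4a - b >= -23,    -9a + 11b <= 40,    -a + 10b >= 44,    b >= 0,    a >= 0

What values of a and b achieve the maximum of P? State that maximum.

Vertices and P = 6a - 7b:
  (213/53, 367/53) → P = -1291/53
  (186/41, 199/41) → P = -277/41
  (84/79, 356/79) → P = -1988/79

a = 186/41, b = 199/41, maximum P = -277/41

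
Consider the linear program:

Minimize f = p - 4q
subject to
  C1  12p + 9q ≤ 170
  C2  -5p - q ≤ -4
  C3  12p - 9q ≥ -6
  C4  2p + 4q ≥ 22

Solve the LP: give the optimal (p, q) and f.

p = 41/6, q = 88/9, minimum f = -581/18

Vertices and f = p - 4q:
  (41/6, 88/9) → f = -581/18
  (241/15, -38/15) → f = 131/5
  (29/11, 46/11) → f = -155/11

At the optimal vertex, 12p + 9q = 170 and 12p - 9q = -6.
Solving simultaneously gives p = 41/6, q = 88/9.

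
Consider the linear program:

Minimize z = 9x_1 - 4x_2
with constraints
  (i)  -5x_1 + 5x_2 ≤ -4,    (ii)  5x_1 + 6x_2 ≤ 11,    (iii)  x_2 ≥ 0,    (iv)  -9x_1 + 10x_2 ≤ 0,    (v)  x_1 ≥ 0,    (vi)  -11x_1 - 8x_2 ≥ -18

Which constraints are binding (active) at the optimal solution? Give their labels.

Feasible corners and z = 9x_1 - 4x_2:
  (4/5, 0) → z = 36/5
  (122/95, 46/95) → z = 914/95
  (18/11, 0) → z = 162/11

The minimum is at (4/5, 0). Substituting into each constraint, equality holds for (i) and (iii); the remaining constraints have slack.

(i) and (iii)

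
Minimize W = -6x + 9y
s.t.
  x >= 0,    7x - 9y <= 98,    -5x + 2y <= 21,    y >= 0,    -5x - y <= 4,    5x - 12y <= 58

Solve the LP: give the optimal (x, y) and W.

x = 218/13, y = 28/13, minimum W = -1056/13

Vertices and W = -6x + 9y:
  (0, 21/2) → W = 189/2
  (0, 0) → W = 0
  (218/13, 28/13) → W = -1056/13
  (58/5, 0) → W = -348/5
The feasible region is unbounded (it extends along (9, 7), (2, 5)), but W strictly increases along every unbounded feasible direction, so there is no improving ray and the minimum is attained at a vertex.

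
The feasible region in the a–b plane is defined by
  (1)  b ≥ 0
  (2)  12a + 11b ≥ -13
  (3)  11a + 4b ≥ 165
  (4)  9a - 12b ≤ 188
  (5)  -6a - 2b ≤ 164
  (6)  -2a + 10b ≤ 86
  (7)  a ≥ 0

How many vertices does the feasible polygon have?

Of the 21 pairwise boundary intersections, those satisfying every inequality are:
  (15, 0)
  (188/9, 0)
  (653/59, 638/59)
  (1456/33, 575/33)

4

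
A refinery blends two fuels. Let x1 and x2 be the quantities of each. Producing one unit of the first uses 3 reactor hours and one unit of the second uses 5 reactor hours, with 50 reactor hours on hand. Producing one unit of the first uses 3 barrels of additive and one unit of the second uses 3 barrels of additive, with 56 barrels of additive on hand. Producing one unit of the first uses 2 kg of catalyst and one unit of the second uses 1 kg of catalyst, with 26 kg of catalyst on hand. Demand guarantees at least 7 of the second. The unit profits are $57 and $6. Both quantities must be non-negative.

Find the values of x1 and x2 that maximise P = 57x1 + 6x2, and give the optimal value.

x1 = 5, x2 = 7, maximum P = 327

Corner points and P = 57x1 + 6x2:
  (0, 10) → P = 60
  (0, 7) → P = 42
  (5, 7) → P = 327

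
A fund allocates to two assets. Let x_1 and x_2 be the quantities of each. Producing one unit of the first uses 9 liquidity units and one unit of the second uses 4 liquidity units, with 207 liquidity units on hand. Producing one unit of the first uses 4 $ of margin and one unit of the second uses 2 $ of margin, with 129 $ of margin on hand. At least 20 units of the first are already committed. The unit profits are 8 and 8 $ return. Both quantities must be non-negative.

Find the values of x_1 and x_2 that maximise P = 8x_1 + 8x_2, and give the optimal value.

Feasible corners and P = 8x_1 + 8x_2:
  (23, 0) → P = 184
  (20, 0) → P = 160
  (20, 27/4) → P = 214

x_1 = 20, x_2 = 27/4, maximum P = 214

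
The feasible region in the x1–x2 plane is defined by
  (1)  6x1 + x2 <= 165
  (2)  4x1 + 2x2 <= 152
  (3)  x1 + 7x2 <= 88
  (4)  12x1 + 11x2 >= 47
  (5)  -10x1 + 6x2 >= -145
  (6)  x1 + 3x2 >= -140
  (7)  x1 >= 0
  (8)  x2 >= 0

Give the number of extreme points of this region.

5

Of the 28 pairwise boundary intersections, those satisfying every inequality are:
  (1543/76, 735/76)
  (0, 88/7)
  (0, 47/11)
  (47/12, 0)
  (29/2, 0)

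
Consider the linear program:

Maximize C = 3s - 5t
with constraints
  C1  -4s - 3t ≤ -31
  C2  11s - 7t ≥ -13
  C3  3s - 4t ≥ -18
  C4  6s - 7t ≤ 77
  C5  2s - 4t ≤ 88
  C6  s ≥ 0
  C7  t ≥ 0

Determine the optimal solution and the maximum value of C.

Corner points and C = 3s - 5t:
  (178/61, 393/61) → C = -1431/61
  (31/4, 0) → C = 93/4
  (74/23, 159/23) → C = -573/23
  (434/3, 113) → C = -131
  (77/6, 0) → C = 77/2

The binding constraints are 6s - 7t = 77 and t = 0.
Solving simultaneously gives s = 77/6, t = 0.

s = 77/6, t = 0, maximum C = 77/2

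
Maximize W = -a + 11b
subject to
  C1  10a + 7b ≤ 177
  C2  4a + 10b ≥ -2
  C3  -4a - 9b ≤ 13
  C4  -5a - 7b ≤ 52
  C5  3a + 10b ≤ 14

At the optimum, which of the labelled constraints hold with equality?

Extreme points and W = -a + 11b:
  (223/9, -91/9) → W = -136
  (1672/79, -391/79) → W = -5973/79
  (-16, 31/5) → W = 421/5

The maximum is at (-16, 31/5). Substituting into each constraint, equality holds for C2 and C5; the remaining constraints have slack.

C2 and C5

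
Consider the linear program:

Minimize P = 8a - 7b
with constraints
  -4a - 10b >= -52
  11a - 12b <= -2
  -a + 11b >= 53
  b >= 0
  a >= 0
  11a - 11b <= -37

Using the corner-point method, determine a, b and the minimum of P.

Corner points and P = 8a - 7b:
  (7/9, 44/9) → P = -28
  (0, 26/5) → P = -182/5
  (0, 53/11) → P = -371/11

The optimum lies where -4a - 10b = -52 and a = 0.
Solving simultaneously gives a = 0, b = 26/5.

a = 0, b = 26/5, minimum P = -182/5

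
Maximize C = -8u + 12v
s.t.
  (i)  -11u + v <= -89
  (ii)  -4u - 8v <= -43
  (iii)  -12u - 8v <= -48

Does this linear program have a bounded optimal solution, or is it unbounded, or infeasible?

From the feasible point (755/92, 117/92), moving in the direction (1, 11) keeps every constraint satisfied while C increases without bound.

unbounded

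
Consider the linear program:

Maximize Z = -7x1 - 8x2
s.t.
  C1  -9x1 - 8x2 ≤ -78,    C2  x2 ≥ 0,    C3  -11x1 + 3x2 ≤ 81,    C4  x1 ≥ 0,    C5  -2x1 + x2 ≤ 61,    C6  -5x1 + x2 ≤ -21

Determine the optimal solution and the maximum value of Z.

The feasible region is unbounded (it extends along (1, 2), (1, 0)), but Z strictly decreases along every unbounded feasible direction, so there is no improving ray and the maximum is attained at a vertex.

x1 = 26/3, x2 = 0, maximum Z = -182/3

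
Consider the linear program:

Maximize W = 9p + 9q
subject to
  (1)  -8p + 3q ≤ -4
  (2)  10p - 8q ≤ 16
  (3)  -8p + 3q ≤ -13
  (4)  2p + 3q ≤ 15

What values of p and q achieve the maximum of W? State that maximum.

Corner points and W = 9p + 9q:
  (28/17, 1/17) → W = 261/17
  (84/23, 59/23) → W = 1287/23
  (14/5, 47/15) → W = 267/5

At the optimal vertex, 10p - 8q = 16 and 2p + 3q = 15.
Solving simultaneously gives p = 84/23, q = 59/23.

p = 84/23, q = 59/23, maximum W = 1287/23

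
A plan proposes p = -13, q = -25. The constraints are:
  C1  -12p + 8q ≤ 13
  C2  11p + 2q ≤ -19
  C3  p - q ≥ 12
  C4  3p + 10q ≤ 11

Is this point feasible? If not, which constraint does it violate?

feasible

C1: -44 ≤ 13 ✓
C2: -193 ≤ -19 ✓
C3: 12 ≥ 12 ✓
C4: -289 ≤ 11 ✓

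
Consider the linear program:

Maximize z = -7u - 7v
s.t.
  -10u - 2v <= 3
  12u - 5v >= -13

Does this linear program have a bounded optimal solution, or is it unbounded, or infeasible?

unbounded

From the feasible point (-41/74, 47/37), moving in the direction (2, -10) keeps every constraint satisfied while z increases without bound.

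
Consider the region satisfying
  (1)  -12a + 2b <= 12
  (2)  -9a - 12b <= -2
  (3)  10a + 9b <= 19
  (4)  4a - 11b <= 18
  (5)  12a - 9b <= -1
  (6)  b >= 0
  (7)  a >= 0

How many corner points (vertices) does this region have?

4

Of the 21 pairwise boundary intersections, those satisfying every inequality are:
  (2/75, 11/75)
  (0, 1/6)
  (9/11, 119/99)
  (0, 19/9)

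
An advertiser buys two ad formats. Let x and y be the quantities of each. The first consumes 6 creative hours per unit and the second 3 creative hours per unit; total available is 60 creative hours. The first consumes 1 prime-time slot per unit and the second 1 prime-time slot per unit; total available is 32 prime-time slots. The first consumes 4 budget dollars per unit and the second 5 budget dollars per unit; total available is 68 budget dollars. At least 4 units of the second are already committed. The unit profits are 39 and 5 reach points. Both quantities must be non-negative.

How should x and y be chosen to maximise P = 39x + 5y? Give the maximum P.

x = 8, y = 4, maximum P = 332

Corner points and P = 39x + 5y:
  (0, 68/5) → P = 68
  (0, 4) → P = 20
  (16/3, 28/3) → P = 764/3
  (8, 4) → P = 332

At the optimal vertex, 6x + 3y = 60 and y = 4.
Solving simultaneously gives x = 8, y = 4.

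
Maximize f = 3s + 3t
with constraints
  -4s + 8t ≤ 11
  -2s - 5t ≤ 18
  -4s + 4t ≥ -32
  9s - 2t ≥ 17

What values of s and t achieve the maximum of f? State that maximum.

s = 75/4, t = 43/4, maximum f = 177/2

Corner points and f = 3s + 3t:
  (75/4, 43/4) → f = 177/2
  (79/32, 167/64) → f = 975/64
  (22/7, -34/7) → f = -36/7
  (1, -4) → f = -9

At the optimal vertex, -4s + 8t = 11 and -4s + 4t = -32.
Solving simultaneously gives s = 75/4, t = 43/4.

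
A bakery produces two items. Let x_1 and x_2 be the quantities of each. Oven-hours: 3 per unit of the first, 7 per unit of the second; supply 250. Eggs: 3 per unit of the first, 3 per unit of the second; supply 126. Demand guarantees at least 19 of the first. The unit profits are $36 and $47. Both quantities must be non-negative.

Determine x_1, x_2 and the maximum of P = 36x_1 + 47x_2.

x_1 = 19, x_2 = 23, maximum P = 1765

Corner points and P = 36x_1 + 47x_2:
  (42, 0) → P = 1512
  (19, 0) → P = 684
  (19, 23) → P = 1765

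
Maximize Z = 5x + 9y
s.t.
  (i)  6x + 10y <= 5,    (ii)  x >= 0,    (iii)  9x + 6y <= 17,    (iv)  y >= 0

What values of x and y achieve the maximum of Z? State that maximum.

Extreme points and Z = 5x + 9y:
  (0, 1/2) → Z = 9/2
  (5/6, 0) → Z = 25/6
  (0, 0) → Z = 0

At the optimal vertex, 6x + 10y = 5 and x = 0.
Solving simultaneously gives x = 0, y = 1/2.

x = 0, y = 1/2, maximum Z = 9/2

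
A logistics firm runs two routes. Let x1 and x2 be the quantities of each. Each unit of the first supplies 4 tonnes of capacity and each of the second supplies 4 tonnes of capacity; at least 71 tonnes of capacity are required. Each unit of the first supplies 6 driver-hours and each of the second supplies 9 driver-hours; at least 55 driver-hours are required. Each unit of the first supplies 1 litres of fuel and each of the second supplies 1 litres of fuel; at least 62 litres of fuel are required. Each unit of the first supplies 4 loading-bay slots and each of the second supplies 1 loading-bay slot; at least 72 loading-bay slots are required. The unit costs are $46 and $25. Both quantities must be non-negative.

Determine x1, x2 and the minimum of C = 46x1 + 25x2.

Feasible corners and C = 46x1 + 25x2:
  (0, 72) → C = 1800
  (62, 0) → C = 2852
  (10/3, 176/3) → C = 1620
The feasible region is unbounded (it extends along (0, 1), (1, 0)), but C strictly increases along every unbounded feasible direction, so there is no improving ray and the minimum is attained at a vertex.

The optimum lies where x1 + x2 = 62 and 4x1 + x2 = 72.
Solving simultaneously gives x1 = 10/3, x2 = 176/3.

x1 = 10/3, x2 = 176/3, minimum C = 1620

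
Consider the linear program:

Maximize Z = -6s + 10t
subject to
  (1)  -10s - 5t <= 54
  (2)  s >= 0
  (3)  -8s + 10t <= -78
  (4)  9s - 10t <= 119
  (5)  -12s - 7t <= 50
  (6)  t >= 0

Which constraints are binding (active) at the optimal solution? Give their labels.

(3) and (4)

Vertices and Z = -6s + 10t:
  (41, 25) → Z = 4
  (39/4, 0) → Z = -117/2
  (119/9, 0) → Z = -238/3

The maximum is at (41, 25). Substituting into each constraint, equality holds for (3) and (4); the remaining constraints have slack.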